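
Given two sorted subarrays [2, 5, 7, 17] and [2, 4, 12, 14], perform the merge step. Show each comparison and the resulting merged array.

Merging process:

Compare 2 vs 2: take 2 from left. Merged: [2]
Compare 5 vs 2: take 2 from right. Merged: [2, 2]
Compare 5 vs 4: take 4 from right. Merged: [2, 2, 4]
Compare 5 vs 12: take 5 from left. Merged: [2, 2, 4, 5]
Compare 7 vs 12: take 7 from left. Merged: [2, 2, 4, 5, 7]
Compare 17 vs 12: take 12 from right. Merged: [2, 2, 4, 5, 7, 12]
Compare 17 vs 14: take 14 from right. Merged: [2, 2, 4, 5, 7, 12, 14]
Append remaining from left: [17]. Merged: [2, 2, 4, 5, 7, 12, 14, 17]

Final merged array: [2, 2, 4, 5, 7, 12, 14, 17]
Total comparisons: 7

The merged array is [2, 2, 4, 5, 7, 12, 14, 17], requiring 7 comparisons. The merge step runs in O(n) time where n is the total number of elements.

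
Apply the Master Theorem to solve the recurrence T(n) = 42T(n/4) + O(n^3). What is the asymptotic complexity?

Master Theorem for T(n) = 42T(n/4) + O(n^3):

a = 42, b = 4, c = 3
log_b(a) = log_4(42) = 2.6962

Case 3: c = 3 > log_4(42) = 2.6962
T(n) = O(n^3) = O(n^3)

For T(n) = 42T(n/4) + O(n^3): log_4(42) = 2.6962. This is Case 3 of the Master Theorem (c > log_b(a), work dominated by root), giving O(n^3).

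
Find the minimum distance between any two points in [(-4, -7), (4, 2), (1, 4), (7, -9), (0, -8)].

Computing all pairwise distances among 5 points:

d((-4, -7), (4, 2)) = 12.0416
d((-4, -7), (1, 4)) = 12.083
d((-4, -7), (7, -9)) = 11.1803
d((-4, -7), (0, -8)) = 4.1231
d((4, 2), (1, 4)) = 3.6056 <-- minimum
d((4, 2), (7, -9)) = 11.4018
d((4, 2), (0, -8)) = 10.7703
d((1, 4), (7, -9)) = 14.3178
d((1, 4), (0, -8)) = 12.0416
d((7, -9), (0, -8)) = 7.0711

Closest pair: (4, 2) and (1, 4) with distance 3.6056

The closest pair is (4, 2) and (1, 4) with Euclidean distance 3.6056. For 5 points, brute-force pairwise comparison is shown above. For large n, the divide-and-conquer algorithm (sort by x, recurse on halves, check the dividing strip) achieves O(n log n).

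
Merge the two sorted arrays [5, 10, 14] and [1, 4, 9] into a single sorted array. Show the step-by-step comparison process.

Merging process:

Compare 5 vs 1: take 1 from right. Merged: [1]
Compare 5 vs 4: take 4 from right. Merged: [1, 4]
Compare 5 vs 9: take 5 from left. Merged: [1, 4, 5]
Compare 10 vs 9: take 9 from right. Merged: [1, 4, 5, 9]
Append remaining from left: [10, 14]. Merged: [1, 4, 5, 9, 10, 14]

Final merged array: [1, 4, 5, 9, 10, 14]
Total comparisons: 4

The merged array is [1, 4, 5, 9, 10, 14], requiring 4 comparisons. The merge step runs in O(n) time where n is the total number of elements.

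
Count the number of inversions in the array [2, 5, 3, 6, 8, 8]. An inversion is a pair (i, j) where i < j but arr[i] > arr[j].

Finding inversions in [2, 5, 3, 6, 8, 8]:

(1, 2): arr[1]=5 > arr[2]=3

Total inversions: 1

The array has 1 inversion(s): (1,2). Each pair (i,j) satisfies i < j and arr[i] > arr[j].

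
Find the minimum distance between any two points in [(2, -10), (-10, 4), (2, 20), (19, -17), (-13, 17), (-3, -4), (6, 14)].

Computing all pairwise distances among 7 points:

d((2, -10), (-10, 4)) = 18.4391
d((2, -10), (2, 20)) = 30.0
d((2, -10), (19, -17)) = 18.3848
d((2, -10), (-13, 17)) = 30.8869
d((2, -10), (-3, -4)) = 7.8102
d((2, -10), (6, 14)) = 24.3311
d((-10, 4), (2, 20)) = 20.0
d((-10, 4), (19, -17)) = 35.805
d((-10, 4), (-13, 17)) = 13.3417
d((-10, 4), (-3, -4)) = 10.6301
d((-10, 4), (6, 14)) = 18.868
d((2, 20), (19, -17)) = 40.7185
d((2, 20), (-13, 17)) = 15.2971
d((2, 20), (-3, -4)) = 24.5153
d((2, 20), (6, 14)) = 7.2111 <-- minimum
d((19, -17), (-13, 17)) = 46.6905
d((19, -17), (-3, -4)) = 25.5539
d((19, -17), (6, 14)) = 33.6155
d((-13, 17), (-3, -4)) = 23.2594
d((-13, 17), (6, 14)) = 19.2354
d((-3, -4), (6, 14)) = 20.1246

Closest pair: (2, 20) and (6, 14) with distance 7.2111

The closest pair is (2, 20) and (6, 14) with Euclidean distance 7.2111. For 7 points, brute-force pairwise comparison is shown above. For large n, the divide-and-conquer algorithm (sort by x, recurse on halves, check the dividing strip) achieves O(n log n).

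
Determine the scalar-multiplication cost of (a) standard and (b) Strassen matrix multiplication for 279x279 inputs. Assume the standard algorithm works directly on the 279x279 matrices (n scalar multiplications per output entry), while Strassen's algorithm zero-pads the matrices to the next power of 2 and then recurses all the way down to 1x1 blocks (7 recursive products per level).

Matrix multiplication for 279x279 matrices:

Strassen's algorithm requires power-of-2 dimensions. Pad 279x279 to 512x512 (next power of 2).

Standard algorithm: 279^3 = 21717639 multiplications
Strassen's algorithm: 7^(log2(512)) = 7^9 = 40353607 multiplications
Difference: 21717639 - 40353607 = -18635968 (Strassen uses MORE here due to padding overhead — for small or just-over-power-of-2 n, padding can outweigh the per-level savings)

Standard: 21717639 multiplications (279^3). Strassen: 40353607 multiplications (7^9, after padding to 512x512). Strassen reduces 8 recursive multiplications to 7 at each level.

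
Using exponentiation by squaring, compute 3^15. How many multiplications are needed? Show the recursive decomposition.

Computing 3^15 by squaring (build up from 3^1; each line after the first costs one multiplication):

3^1 = 3
3^2 = (3^1)^2 = 3^2 = 9
3^3 = 3 * 3^2 = 3 * 9 = 27
3^6 = (3^3)^2 = 27^2 = 729
3^7 = 3 * 3^6 = 3 * 729 = 2187
3^14 = (3^7)^2 = 2187^2 = 4782969
3^15 = 3 * 3^14 = 3 * 4782969 = 14348907

Result: 14348907
Multiplications needed: 6 (6 lines after 3^1)

3^15 = 14348907. Using exponentiation by squaring, this requires 6 multiplications. The key idea: if the exponent is even, square the half-power; if odd, multiply by the base once.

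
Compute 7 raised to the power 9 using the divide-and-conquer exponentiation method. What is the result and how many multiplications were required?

Computing 7^9 by squaring (build up from 7^1; each line after the first costs one multiplication):

7^1 = 7
7^2 = (7^1)^2 = 7^2 = 49
7^4 = (7^2)^2 = 49^2 = 2401
7^8 = (7^4)^2 = 2401^2 = 5764801
7^9 = 7 * 7^8 = 7 * 5764801 = 40353607

Result: 40353607
Multiplications needed: 4 (4 lines after 7^1)

7^9 = 40353607. Using exponentiation by squaring, this requires 4 multiplications. The key idea: if the exponent is even, square the half-power; if odd, multiply by the base once.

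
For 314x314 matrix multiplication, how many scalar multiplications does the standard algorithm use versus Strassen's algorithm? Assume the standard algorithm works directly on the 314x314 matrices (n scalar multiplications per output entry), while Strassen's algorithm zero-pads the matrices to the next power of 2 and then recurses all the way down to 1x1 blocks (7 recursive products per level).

Matrix multiplication for 314x314 matrices:

Strassen's algorithm requires power-of-2 dimensions. Pad 314x314 to 512x512 (next power of 2).

Standard algorithm: 314^3 = 30959144 multiplications
Strassen's algorithm: 7^(log2(512)) = 7^9 = 40353607 multiplications
Difference: 30959144 - 40353607 = -9394463 (Strassen uses MORE here due to padding overhead — for small or just-over-power-of-2 n, padding can outweigh the per-level savings)

Standard: 30959144 multiplications (314^3). Strassen: 40353607 multiplications (7^9, after padding to 512x512). Strassen reduces 8 recursive multiplications to 7 at each level.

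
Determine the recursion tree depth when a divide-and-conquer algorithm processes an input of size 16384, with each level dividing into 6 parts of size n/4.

For divide and conquer with division factor 4:

Problem sizes at each level:
Level 0: 16384
Level 1: 4096
Level 2: 1024
Level 3: 256
Level 4: 64
Level 5: 16
Level 6: 4
Level 7: 1

The root is level 0 and the size-1 base case is level 7 (the tree spans levels 0 through 7, i.e. 8 levels counting the root), so the depth is the number of divisions: log_4(16384) = 7

The recursion tree depth is log_4(16384) = 7. At each level, the problem size is divided by 4, so it takes 7 divisions to reduce to a base case of size 1. The algorithm makes 6 recursive calls at each level.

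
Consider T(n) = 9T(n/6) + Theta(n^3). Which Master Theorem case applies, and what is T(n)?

Master Theorem for T(n) = 9T(n/6) + O(n^3):

a = 9, b = 6, c = 3
log_b(a) = log_6(9) = 1.2263

Case 3: c = 3 > log_6(9) = 1.2263
T(n) = O(n^3) = O(n^3)

For T(n) = 9T(n/6) + O(n^3): log_6(9) = 1.2263. This is Case 3 of the Master Theorem (c > log_b(a), work dominated by root), giving O(n^3).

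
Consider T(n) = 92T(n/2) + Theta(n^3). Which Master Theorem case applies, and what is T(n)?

Master Theorem for T(n) = 92T(n/2) + O(n^3):

a = 92, b = 2, c = 3
log_b(a) = log_2(92) = 6.5236

Case 1: c = 3 < log_2(92) = 6.5236
T(n) = O(n^(log_2 92))

For T(n) = 92T(n/2) + O(n^3): log_2(92) = 6.5236. This is Case 1 of the Master Theorem (c < log_b(a), work dominated by leaves), giving O(n^(log_2 92)).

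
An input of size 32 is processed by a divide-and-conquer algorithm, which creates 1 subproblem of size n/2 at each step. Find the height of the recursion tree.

For divide and conquer with division factor 2:

Problem sizes at each level:
Level 0: 32
Level 1: 16
Level 2: 8
Level 3: 4
Level 4: 2
Level 5: 1

The root is level 0 and the size-1 base case is level 5 (the tree spans levels 0 through 5, i.e. 6 levels counting the root), so the depth is the number of divisions: log_2(32) = 5

The recursion tree depth is log_2(32) = 5. At each level, the problem size is divided by 2, so it takes 5 divisions to reduce to a base case of size 1. The algorithm makes 1 recursive call at each level.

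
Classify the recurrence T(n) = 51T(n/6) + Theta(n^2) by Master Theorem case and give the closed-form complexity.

Master Theorem for T(n) = 51T(n/6) + O(n^2):

a = 51, b = 6, c = 2
log_b(a) = log_6(51) = 2.1944

Case 1: c = 2 < log_6(51) = 2.1944
T(n) = O(n^(log_6 51))

For T(n) = 51T(n/6) + O(n^2): log_6(51) = 2.1944. This is Case 1 of the Master Theorem (c < log_b(a), work dominated by leaves), giving O(n^(log_6 51)).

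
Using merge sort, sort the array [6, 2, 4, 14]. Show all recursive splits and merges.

Merge sort trace:

Split: [6, 2, 4, 14] -> [6, 2] and [4, 14]
  Split: [6, 2] -> [6] and [2]
  Merge: [6] + [2] -> [2, 6]
  Split: [4, 14] -> [4] and [14]
  Merge: [4] + [14] -> [4, 14]
Merge: [2, 6] + [4, 14] -> [2, 4, 6, 14]

Final sorted array: [2, 4, 6, 14]

The merge sort proceeds by recursively splitting the array and merging sorted halves.
After all merges, the sorted array is [2, 4, 6, 14].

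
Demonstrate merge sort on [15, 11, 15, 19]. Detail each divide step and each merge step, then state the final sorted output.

Merge sort trace:

Split: [15, 11, 15, 19] -> [15, 11] and [15, 19]
  Split: [15, 11] -> [15] and [11]
  Merge: [15] + [11] -> [11, 15]
  Split: [15, 19] -> [15] and [19]
  Merge: [15] + [19] -> [15, 19]
Merge: [11, 15] + [15, 19] -> [11, 15, 15, 19]

Final sorted array: [11, 15, 15, 19]

The merge sort proceeds by recursively splitting the array and merging sorted halves.
After all merges, the sorted array is [11, 15, 15, 19].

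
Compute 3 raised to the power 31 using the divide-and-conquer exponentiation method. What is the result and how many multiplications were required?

Computing 3^31 by squaring (build up from 3^1; each line after the first costs one multiplication):

3^1 = 3
3^2 = (3^1)^2 = 3^2 = 9
3^3 = 3 * 3^2 = 3 * 9 = 27
3^6 = (3^3)^2 = 27^2 = 729
3^7 = 3 * 3^6 = 3 * 729 = 2187
3^14 = (3^7)^2 = 2187^2 = 4782969
3^15 = 3 * 3^14 = 3 * 4782969 = 14348907
3^30 = (3^15)^2 = 14348907^2 = 205891132094649
3^31 = 3 * 3^30 = 3 * 205891132094649 = 617673396283947

Result: 617673396283947
Multiplications needed: 8 (8 lines after 3^1)

3^31 = 617673396283947. Using exponentiation by squaring, this requires 8 multiplications. The key idea: if the exponent is even, square the half-power; if odd, multiply by the base once.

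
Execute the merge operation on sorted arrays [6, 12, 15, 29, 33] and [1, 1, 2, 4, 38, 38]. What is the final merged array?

Merging process:

Compare 6 vs 1: take 1 from right. Merged: [1]
Compare 6 vs 1: take 1 from right. Merged: [1, 1]
Compare 6 vs 2: take 2 from right. Merged: [1, 1, 2]
Compare 6 vs 4: take 4 from right. Merged: [1, 1, 2, 4]
Compare 6 vs 38: take 6 from left. Merged: [1, 1, 2, 4, 6]
Compare 12 vs 38: take 12 from left. Merged: [1, 1, 2, 4, 6, 12]
Compare 15 vs 38: take 15 from left. Merged: [1, 1, 2, 4, 6, 12, 15]
Compare 29 vs 38: take 29 from left. Merged: [1, 1, 2, 4, 6, 12, 15, 29]
Compare 33 vs 38: take 33 from left. Merged: [1, 1, 2, 4, 6, 12, 15, 29, 33]
Append remaining from right: [38, 38]. Merged: [1, 1, 2, 4, 6, 12, 15, 29, 33, 38, 38]

Final merged array: [1, 1, 2, 4, 6, 12, 15, 29, 33, 38, 38]
Total comparisons: 9

The merged array is [1, 1, 2, 4, 6, 12, 15, 29, 33, 38, 38], requiring 9 comparisons. The merge step runs in O(n) time where n is the total number of elements.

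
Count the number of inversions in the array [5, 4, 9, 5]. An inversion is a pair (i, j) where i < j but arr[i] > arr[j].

Finding inversions in [5, 4, 9, 5]:

(0, 1): arr[0]=5 > arr[1]=4
(2, 3): arr[2]=9 > arr[3]=5

Total inversions: 2

The array has 2 inversion(s): (0,1), (2,3). Each pair (i,j) satisfies i < j and arr[i] > arr[j].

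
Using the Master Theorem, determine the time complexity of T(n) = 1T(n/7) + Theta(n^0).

Master Theorem for T(n) = 1T(n/7) + O(n^0):

a = 1, b = 7, c = 0
log_b(a) = log_7(1) = 0.0000

Case 2: c = 0 = log_7(1) = 0.0000
T(n) = O(n^0 log n) = O(log n)

For T(n) = 1T(n/7) + O(n^0): log_7(1) = 0.0000. This is Case 2 of the Master Theorem (c = log_b(a), equal work at all levels), giving O(log n).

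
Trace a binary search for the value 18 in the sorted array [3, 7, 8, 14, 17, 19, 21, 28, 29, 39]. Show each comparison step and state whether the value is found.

Binary search for 18 in [3, 7, 8, 14, 17, 19, 21, 28, 29, 39]:

lo=0, hi=9, mid=4, arr[mid]=17 -> 17 < 18, search right half
lo=5, hi=9, mid=7, arr[mid]=28 -> 28 > 18, search left half
lo=5, hi=6, mid=5, arr[mid]=19 -> 19 > 18, search left half
lo=5 > hi=4, target 18 not found

Binary search determines that 18 is not in the array after 3 comparisons. The search space was exhausted without finding the target.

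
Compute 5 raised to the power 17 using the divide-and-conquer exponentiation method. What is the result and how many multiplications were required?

Computing 5^17 by squaring (build up from 5^1; each line after the first costs one multiplication):

5^1 = 5
5^2 = (5^1)^2 = 5^2 = 25
5^4 = (5^2)^2 = 25^2 = 625
5^8 = (5^4)^2 = 625^2 = 390625
5^16 = (5^8)^2 = 390625^2 = 152587890625
5^17 = 5 * 5^16 = 5 * 152587890625 = 762939453125

Result: 762939453125
Multiplications needed: 5 (5 lines after 5^1)

5^17 = 762939453125. Using exponentiation by squaring, this requires 5 multiplications. The key idea: if the exponent is even, square the half-power; if odd, multiply by the base once.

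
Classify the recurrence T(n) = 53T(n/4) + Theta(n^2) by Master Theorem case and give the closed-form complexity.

Master Theorem for T(n) = 53T(n/4) + O(n^2):

a = 53, b = 4, c = 2
log_b(a) = log_4(53) = 2.8640

Case 1: c = 2 < log_4(53) = 2.8640
T(n) = O(n^(log_4 53))

For T(n) = 53T(n/4) + O(n^2): log_4(53) = 2.8640. This is Case 1 of the Master Theorem (c < log_b(a), work dominated by leaves), giving O(n^(log_4 53)).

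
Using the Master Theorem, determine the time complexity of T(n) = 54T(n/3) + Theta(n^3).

Master Theorem for T(n) = 54T(n/3) + O(n^3):

a = 54, b = 3, c = 3
log_b(a) = log_3(54) = 3.6309

Case 1: c = 3 < log_3(54) = 3.6309
T(n) = O(n^(log_3 54))

For T(n) = 54T(n/3) + O(n^3): log_3(54) = 3.6309. This is Case 1 of the Master Theorem (c < log_b(a), work dominated by leaves), giving O(n^(log_3 54)).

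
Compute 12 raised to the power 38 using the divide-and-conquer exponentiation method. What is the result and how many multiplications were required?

Computing 12^38 by squaring (build up from 12^1; each line after the first costs one multiplication):

12^1 = 12
12^2 = (12^1)^2 = 12^2 = 144
12^4 = (12^2)^2 = 144^2 = 20736
12^8 = (12^4)^2 = 20736^2 = 429981696
12^9 = 12 * 12^8 = 12 * 429981696 = 5159780352
12^18 = (12^9)^2 = 5159780352^2 = 26623333280885243904
12^19 = 12 * 12^18 = 12 * 26623333280885243904 = 319479999370622926848
12^38 = (12^19)^2 = 319479999370622926848^2 = 102067469997853225734913580209377959215104

Result: 102067469997853225734913580209377959215104
Multiplications needed: 7 (7 lines after 12^1)

12^38 = 102067469997853225734913580209377959215104. Using exponentiation by squaring, this requires 7 multiplications. The key idea: if the exponent is even, square the half-power; if odd, multiply by the base once.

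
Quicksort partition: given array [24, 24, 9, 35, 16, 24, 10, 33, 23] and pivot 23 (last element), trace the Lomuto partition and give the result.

Lomuto partition with pivot = 23:

Initial array: [24, 24, 9, 35, 16, 24, 10, 33, 23]

arr[0]=24 > 23: no swap
arr[1]=24 > 23: no swap
arr[2]=9 <= 23: swap with position 0, array becomes [9, 24, 24, 35, 16, 24, 10, 33, 23]
arr[3]=35 > 23: no swap
arr[4]=16 <= 23: swap with position 1, array becomes [9, 16, 24, 35, 24, 24, 10, 33, 23]
arr[5]=24 > 23: no swap
arr[6]=10 <= 23: swap with position 2, array becomes [9, 16, 10, 35, 24, 24, 24, 33, 23]
arr[7]=33 > 23: no swap

Place pivot at position 3: [9, 16, 10, 23, 24, 24, 24, 33, 35]
Pivot position: 3

After partitioning with pivot 23, the array becomes [9, 16, 10, 23, 24, 24, 24, 33, 35]. The pivot is placed at index 3. All elements to the left of the pivot are <= 23, and all elements to the right are > 23.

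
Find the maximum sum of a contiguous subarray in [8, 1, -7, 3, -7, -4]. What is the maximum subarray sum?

Using Kadane's algorithm on [8, 1, -7, 3, -7, -4]:

Scanning through the array:
Position 1 (value 1): max_ending_here = 9, max_so_far = 9
Position 2 (value -7): max_ending_here = 2, max_so_far = 9
Position 3 (value 3): max_ending_here = 5, max_so_far = 9
Position 4 (value -7): max_ending_here = -2, max_so_far = 9
Position 5 (value -4): max_ending_here = -4, max_so_far = 9

Maximum subarray: [8, 1]
Maximum sum: 9

The maximum subarray is [8, 1] with sum 9. This subarray runs from index 0 to index 1.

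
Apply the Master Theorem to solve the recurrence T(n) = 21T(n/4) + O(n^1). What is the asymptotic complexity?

Master Theorem for T(n) = 21T(n/4) + O(n^1):

a = 21, b = 4, c = 1
log_b(a) = log_4(21) = 2.1962

Case 1: c = 1 < log_4(21) = 2.1962
T(n) = O(n^(log_4 21))

For T(n) = 21T(n/4) + O(n^1): log_4(21) = 2.1962. This is Case 1 of the Master Theorem (c < log_b(a), work dominated by leaves), giving O(n^(log_4 21)).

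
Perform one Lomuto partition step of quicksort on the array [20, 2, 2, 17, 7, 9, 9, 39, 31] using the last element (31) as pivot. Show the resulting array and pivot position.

Lomuto partition with pivot = 31:

Initial array: [20, 2, 2, 17, 7, 9, 9, 39, 31]

arr[0]=20 <= 31: swap with position 0, array becomes [20, 2, 2, 17, 7, 9, 9, 39, 31]
arr[1]=2 <= 31: swap with position 1, array becomes [20, 2, 2, 17, 7, 9, 9, 39, 31]
arr[2]=2 <= 31: swap with position 2, array becomes [20, 2, 2, 17, 7, 9, 9, 39, 31]
arr[3]=17 <= 31: swap with position 3, array becomes [20, 2, 2, 17, 7, 9, 9, 39, 31]
arr[4]=7 <= 31: swap with position 4, array becomes [20, 2, 2, 17, 7, 9, 9, 39, 31]
arr[5]=9 <= 31: swap with position 5, array becomes [20, 2, 2, 17, 7, 9, 9, 39, 31]
arr[6]=9 <= 31: swap with position 6, array becomes [20, 2, 2, 17, 7, 9, 9, 39, 31]
arr[7]=39 > 31: no swap

Place pivot at position 7: [20, 2, 2, 17, 7, 9, 9, 31, 39]
Pivot position: 7

After partitioning with pivot 31, the array becomes [20, 2, 2, 17, 7, 9, 9, 31, 39]. The pivot is placed at index 7. All elements to the left of the pivot are <= 31, and all elements to the right are > 31.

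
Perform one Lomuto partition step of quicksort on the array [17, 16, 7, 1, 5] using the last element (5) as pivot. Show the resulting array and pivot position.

Lomuto partition with pivot = 5:

Initial array: [17, 16, 7, 1, 5]

arr[0]=17 > 5: no swap
arr[1]=16 > 5: no swap
arr[2]=7 > 5: no swap
arr[3]=1 <= 5: swap with position 0, array becomes [1, 16, 7, 17, 5]

Place pivot at position 1: [1, 5, 7, 17, 16]
Pivot position: 1

After partitioning with pivot 5, the array becomes [1, 5, 7, 17, 16]. The pivot is placed at index 1. All elements to the left of the pivot are <= 5, and all elements to the right are > 5.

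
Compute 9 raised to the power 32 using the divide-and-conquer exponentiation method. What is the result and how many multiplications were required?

Computing 9^32 by squaring (build up from 9^1; each line after the first costs one multiplication):

9^1 = 9
9^2 = (9^1)^2 = 9^2 = 81
9^4 = (9^2)^2 = 81^2 = 6561
9^8 = (9^4)^2 = 6561^2 = 43046721
9^16 = (9^8)^2 = 43046721^2 = 1853020188851841
9^32 = (9^16)^2 = 1853020188851841^2 = 3433683820292512484657849089281

Result: 3433683820292512484657849089281
Multiplications needed: 5 (5 lines after 9^1)

9^32 = 3433683820292512484657849089281. Using exponentiation by squaring, this requires 5 multiplications. The key idea: if the exponent is even, square the half-power; if odd, multiply by the base once.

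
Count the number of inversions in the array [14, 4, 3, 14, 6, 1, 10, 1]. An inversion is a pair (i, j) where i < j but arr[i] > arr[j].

Finding inversions in [14, 4, 3, 14, 6, 1, 10, 1]:

(0, 1): arr[0]=14 > arr[1]=4
(0, 2): arr[0]=14 > arr[2]=3
(0, 4): arr[0]=14 > arr[4]=6
(0, 5): arr[0]=14 > arr[5]=1
(0, 6): arr[0]=14 > arr[6]=10
(0, 7): arr[0]=14 > arr[7]=1
(1, 2): arr[1]=4 > arr[2]=3
(1, 5): arr[1]=4 > arr[5]=1
(1, 7): arr[1]=4 > arr[7]=1
(2, 5): arr[2]=3 > arr[5]=1
(2, 7): arr[2]=3 > arr[7]=1
(3, 4): arr[3]=14 > arr[4]=6
(3, 5): arr[3]=14 > arr[5]=1
(3, 6): arr[3]=14 > arr[6]=10
(3, 7): arr[3]=14 > arr[7]=1
(4, 5): arr[4]=6 > arr[5]=1
(4, 7): arr[4]=6 > arr[7]=1
(6, 7): arr[6]=10 > arr[7]=1

Total inversions: 18

The array has 18 inversion(s): (0,1), (0,2), (0,4), (0,5), (0,6), (0,7), (1,2), (1,5), (1,7), (2,5), (2,7), (3,4), (3,5), (3,6), (3,7), (4,5), (4,7), (6,7). Each pair (i,j) satisfies i < j and arr[i] > arr[j].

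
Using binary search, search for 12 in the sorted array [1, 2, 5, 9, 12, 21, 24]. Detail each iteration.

Binary search for 12 in [1, 2, 5, 9, 12, 21, 24]:

lo=0, hi=6, mid=3, arr[mid]=9 -> 9 < 12, search right half
lo=4, hi=6, mid=5, arr[mid]=21 -> 21 > 12, search left half
lo=4, hi=4, mid=4, arr[mid]=12 -> Found target at index 4!

Binary search finds 12 at index 4 after 3 comparisons. The search repeatedly halves the search space by comparing with the middle element.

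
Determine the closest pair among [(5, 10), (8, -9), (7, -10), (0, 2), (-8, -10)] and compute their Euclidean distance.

Computing all pairwise distances among 5 points:

d((5, 10), (8, -9)) = 19.2354
d((5, 10), (7, -10)) = 20.0998
d((5, 10), (0, 2)) = 9.434
d((5, 10), (-8, -10)) = 23.8537
d((8, -9), (7, -10)) = 1.4142 <-- minimum
d((8, -9), (0, 2)) = 13.6015
d((8, -9), (-8, -10)) = 16.0312
d((7, -10), (0, 2)) = 13.8924
d((7, -10), (-8, -10)) = 15.0
d((0, 2), (-8, -10)) = 14.4222

Closest pair: (8, -9) and (7, -10) with distance 1.4142

The closest pair is (8, -9) and (7, -10) with Euclidean distance 1.4142. For 5 points, brute-force pairwise comparison is shown above. For large n, the divide-and-conquer algorithm (sort by x, recurse on halves, check the dividing strip) achieves O(n log n).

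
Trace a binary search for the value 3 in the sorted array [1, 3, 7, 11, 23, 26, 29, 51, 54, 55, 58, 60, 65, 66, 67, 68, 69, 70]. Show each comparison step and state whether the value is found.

Binary search for 3 in [1, 3, 7, 11, 23, 26, 29, 51, 54, 55, 58, 60, 65, 66, 67, 68, 69, 70]:

lo=0, hi=17, mid=8, arr[mid]=54 -> 54 > 3, search left half
lo=0, hi=7, mid=3, arr[mid]=11 -> 11 > 3, search left half
lo=0, hi=2, mid=1, arr[mid]=3 -> Found target at index 1!

Binary search finds 3 at index 1 after 3 comparisons. The search repeatedly halves the search space by comparing with the middle element.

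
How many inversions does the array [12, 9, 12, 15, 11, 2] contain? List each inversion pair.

Finding inversions in [12, 9, 12, 15, 11, 2]:

(0, 1): arr[0]=12 > arr[1]=9
(0, 4): arr[0]=12 > arr[4]=11
(0, 5): arr[0]=12 > arr[5]=2
(1, 5): arr[1]=9 > arr[5]=2
(2, 4): arr[2]=12 > arr[4]=11
(2, 5): arr[2]=12 > arr[5]=2
(3, 4): arr[3]=15 > arr[4]=11
(3, 5): arr[3]=15 > arr[5]=2
(4, 5): arr[4]=11 > arr[5]=2

Total inversions: 9

The array has 9 inversion(s): (0,1), (0,4), (0,5), (1,5), (2,4), (2,5), (3,4), (3,5), (4,5). Each pair (i,j) satisfies i < j and arr[i] > arr[j].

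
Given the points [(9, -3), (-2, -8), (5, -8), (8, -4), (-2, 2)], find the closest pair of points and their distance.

Computing all pairwise distances among 5 points:

d((9, -3), (-2, -8)) = 12.083
d((9, -3), (5, -8)) = 6.4031
d((9, -3), (8, -4)) = 1.4142 <-- minimum
d((9, -3), (-2, 2)) = 12.083
d((-2, -8), (5, -8)) = 7.0
d((-2, -8), (8, -4)) = 10.7703
d((-2, -8), (-2, 2)) = 10.0
d((5, -8), (8, -4)) = 5.0
d((5, -8), (-2, 2)) = 12.2066
d((8, -4), (-2, 2)) = 11.6619

Closest pair: (9, -3) and (8, -4) with distance 1.4142

The closest pair is (9, -3) and (8, -4) with Euclidean distance 1.4142. For 5 points, brute-force pairwise comparison is shown above. For large n, the divide-and-conquer algorithm (sort by x, recurse on halves, check the dividing strip) achieves O(n log n).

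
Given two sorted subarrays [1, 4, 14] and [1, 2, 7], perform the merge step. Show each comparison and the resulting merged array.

Merging process:

Compare 1 vs 1: take 1 from left. Merged: [1]
Compare 4 vs 1: take 1 from right. Merged: [1, 1]
Compare 4 vs 2: take 2 from right. Merged: [1, 1, 2]
Compare 4 vs 7: take 4 from left. Merged: [1, 1, 2, 4]
Compare 14 vs 7: take 7 from right. Merged: [1, 1, 2, 4, 7]
Append remaining from left: [14]. Merged: [1, 1, 2, 4, 7, 14]

Final merged array: [1, 1, 2, 4, 7, 14]
Total comparisons: 5

The merged array is [1, 1, 2, 4, 7, 14], requiring 5 comparisons. The merge step runs in O(n) time where n is the total number of elements.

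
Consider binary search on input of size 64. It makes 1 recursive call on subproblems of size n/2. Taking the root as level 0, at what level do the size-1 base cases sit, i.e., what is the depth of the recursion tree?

For divide and conquer with division factor 2:

Problem sizes at each level:
Level 0: 64
Level 1: 32
Level 2: 16
Level 3: 8
Level 4: 4
Level 5: 2
Level 6: 1

The root is level 0 and the size-1 base case is level 6 (the tree spans levels 0 through 6, i.e. 7 levels counting the root), so the depth is the number of divisions: log_2(64) = 6

The recursion tree depth is log_2(64) = 6. At each level, the problem size is divided by 2, so it takes 6 divisions to reduce to a base case of size 1. The algorithm makes 1 recursive call at each level.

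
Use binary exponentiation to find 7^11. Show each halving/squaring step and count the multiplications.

Computing 7^11 by squaring (build up from 7^1; each line after the first costs one multiplication):

7^1 = 7
7^2 = (7^1)^2 = 7^2 = 49
7^4 = (7^2)^2 = 49^2 = 2401
7^5 = 7 * 7^4 = 7 * 2401 = 16807
7^10 = (7^5)^2 = 16807^2 = 282475249
7^11 = 7 * 7^10 = 7 * 282475249 = 1977326743

Result: 1977326743
Multiplications needed: 5 (5 lines after 7^1)

7^11 = 1977326743. Using exponentiation by squaring, this requires 5 multiplications. The key idea: if the exponent is even, square the half-power; if odd, multiply by the base once.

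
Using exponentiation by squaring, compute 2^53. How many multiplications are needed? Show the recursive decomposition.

Computing 2^53 by squaring (build up from 2^1; each line after the first costs one multiplication):

2^1 = 2
2^2 = (2^1)^2 = 2^2 = 4
2^3 = 2 * 2^2 = 2 * 4 = 8
2^6 = (2^3)^2 = 8^2 = 64
2^12 = (2^6)^2 = 64^2 = 4096
2^13 = 2 * 2^12 = 2 * 4096 = 8192
2^26 = (2^13)^2 = 8192^2 = 67108864
2^52 = (2^26)^2 = 67108864^2 = 4503599627370496
2^53 = 2 * 2^52 = 2 * 4503599627370496 = 9007199254740992

Result: 9007199254740992
Multiplications needed: 8 (8 lines after 2^1)

2^53 = 9007199254740992. Using exponentiation by squaring, this requires 8 multiplications. The key idea: if the exponent is even, square the half-power; if odd, multiply by the base once.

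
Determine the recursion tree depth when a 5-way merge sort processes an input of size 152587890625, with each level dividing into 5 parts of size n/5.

For divide and conquer with division factor 5:

Problem sizes at each level:
Level 0: 152587890625
Level 1: 30517578125
Level 2: 6103515625
Level 3: 1220703125
Level 4: 244140625
Level 5: 48828125
Level 6: 9765625
Level 7: 1953125
Level 8: 390625
Level 9: 78125
Level 10: 15625
Level 11: 3125
Level 12: 625
Level 13: 125
Level 14: 25
Level 15: 5
Level 16: 1

The root is level 0 and the size-1 base case is level 16 (the tree spans levels 0 through 16, i.e. 17 levels counting the root), so the depth is the number of divisions: log_5(152587890625) = 16

The recursion tree depth is log_5(152587890625) = 16. At each level, the problem size is divided by 5, so it takes 16 divisions to reduce to a base case of size 1. The algorithm makes 5 recursive calls at each level.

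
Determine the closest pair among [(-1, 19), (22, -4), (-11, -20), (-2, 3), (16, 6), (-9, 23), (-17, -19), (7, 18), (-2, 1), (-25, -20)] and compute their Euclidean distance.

Computing all pairwise distances among 10 points:

d((-1, 19), (22, -4)) = 32.5269
d((-1, 19), (-11, -20)) = 40.2616
d((-1, 19), (-2, 3)) = 16.0312
d((-1, 19), (16, 6)) = 21.4009
d((-1, 19), (-9, 23)) = 8.9443
d((-1, 19), (-17, -19)) = 41.2311
d((-1, 19), (7, 18)) = 8.0623
d((-1, 19), (-2, 1)) = 18.0278
d((-1, 19), (-25, -20)) = 45.793
d((22, -4), (-11, -20)) = 36.6742
d((22, -4), (-2, 3)) = 25.0
d((22, -4), (16, 6)) = 11.6619
d((22, -4), (-9, 23)) = 41.1096
d((22, -4), (-17, -19)) = 41.7852
d((22, -4), (7, 18)) = 26.6271
d((22, -4), (-2, 1)) = 24.5153
d((22, -4), (-25, -20)) = 49.6488
d((-11, -20), (-2, 3)) = 24.6982
d((-11, -20), (16, 6)) = 37.4833
d((-11, -20), (-9, 23)) = 43.0465
d((-11, -20), (-17, -19)) = 6.0828
d((-11, -20), (7, 18)) = 42.0476
d((-11, -20), (-2, 1)) = 22.8473
d((-11, -20), (-25, -20)) = 14.0
d((-2, 3), (16, 6)) = 18.2483
d((-2, 3), (-9, 23)) = 21.1896
d((-2, 3), (-17, -19)) = 26.6271
d((-2, 3), (7, 18)) = 17.4929
d((-2, 3), (-2, 1)) = 2.0 <-- minimum
d((-2, 3), (-25, -20)) = 32.5269
d((16, 6), (-9, 23)) = 30.2324
d((16, 6), (-17, -19)) = 41.4005
d((16, 6), (7, 18)) = 15.0
d((16, 6), (-2, 1)) = 18.6815
d((16, 6), (-25, -20)) = 48.5489
d((-9, 23), (-17, -19)) = 42.7551
d((-9, 23), (7, 18)) = 16.7631
d((-9, 23), (-2, 1)) = 23.0868
d((-9, 23), (-25, -20)) = 45.8803
d((-17, -19), (7, 18)) = 44.1022
d((-17, -19), (-2, 1)) = 25.0
d((-17, -19), (-25, -20)) = 8.0623
d((7, 18), (-2, 1)) = 19.2354
d((7, 18), (-25, -20)) = 49.679
d((-2, 1), (-25, -20)) = 31.1448

Closest pair: (-2, 3) and (-2, 1) with distance 2.0

The closest pair is (-2, 3) and (-2, 1) with Euclidean distance 2.0. For 10 points, brute-force pairwise comparison is shown above. For large n, the divide-and-conquer algorithm (sort by x, recurse on halves, check the dividing strip) achieves O(n log n).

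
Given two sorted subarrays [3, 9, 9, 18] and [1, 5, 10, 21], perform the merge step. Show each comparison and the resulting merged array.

Merging process:

Compare 3 vs 1: take 1 from right. Merged: [1]
Compare 3 vs 5: take 3 from left. Merged: [1, 3]
Compare 9 vs 5: take 5 from right. Merged: [1, 3, 5]
Compare 9 vs 10: take 9 from left. Merged: [1, 3, 5, 9]
Compare 9 vs 10: take 9 from left. Merged: [1, 3, 5, 9, 9]
Compare 18 vs 10: take 10 from right. Merged: [1, 3, 5, 9, 9, 10]
Compare 18 vs 21: take 18 from left. Merged: [1, 3, 5, 9, 9, 10, 18]
Append remaining from right: [21]. Merged: [1, 3, 5, 9, 9, 10, 18, 21]

Final merged array: [1, 3, 5, 9, 9, 10, 18, 21]
Total comparisons: 7

The merged array is [1, 3, 5, 9, 9, 10, 18, 21], requiring 7 comparisons. The merge step runs in O(n) time where n is the total number of elements.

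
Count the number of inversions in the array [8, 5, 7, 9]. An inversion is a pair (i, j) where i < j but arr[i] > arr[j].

Finding inversions in [8, 5, 7, 9]:

(0, 1): arr[0]=8 > arr[1]=5
(0, 2): arr[0]=8 > arr[2]=7

Total inversions: 2

The array has 2 inversion(s): (0,1), (0,2). Each pair (i,j) satisfies i < j and arr[i] > arr[j].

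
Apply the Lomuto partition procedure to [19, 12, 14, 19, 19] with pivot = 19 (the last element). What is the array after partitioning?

Lomuto partition with pivot = 19:

Initial array: [19, 12, 14, 19, 19]

arr[0]=19 <= 19: swap with position 0, array becomes [19, 12, 14, 19, 19]
arr[1]=12 <= 19: swap with position 1, array becomes [19, 12, 14, 19, 19]
arr[2]=14 <= 19: swap with position 2, array becomes [19, 12, 14, 19, 19]
arr[3]=19 <= 19: swap with position 3, array becomes [19, 12, 14, 19, 19]

Place pivot at position 4: [19, 12, 14, 19, 19]
Pivot position: 4

After partitioning with pivot 19, the array becomes [19, 12, 14, 19, 19]. The pivot is placed at index 4. All elements to the left of the pivot are <= 19, and all elements to the right are > 19.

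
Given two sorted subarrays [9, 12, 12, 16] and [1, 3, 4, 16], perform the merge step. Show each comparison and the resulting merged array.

Merging process:

Compare 9 vs 1: take 1 from right. Merged: [1]
Compare 9 vs 3: take 3 from right. Merged: [1, 3]
Compare 9 vs 4: take 4 from right. Merged: [1, 3, 4]
Compare 9 vs 16: take 9 from left. Merged: [1, 3, 4, 9]
Compare 12 vs 16: take 12 from left. Merged: [1, 3, 4, 9, 12]
Compare 12 vs 16: take 12 from left. Merged: [1, 3, 4, 9, 12, 12]
Compare 16 vs 16: take 16 from left. Merged: [1, 3, 4, 9, 12, 12, 16]
Append remaining from right: [16]. Merged: [1, 3, 4, 9, 12, 12, 16, 16]

Final merged array: [1, 3, 4, 9, 12, 12, 16, 16]
Total comparisons: 7

The merged array is [1, 3, 4, 9, 12, 12, 16, 16], requiring 7 comparisons. The merge step runs in O(n) time where n is the total number of elements.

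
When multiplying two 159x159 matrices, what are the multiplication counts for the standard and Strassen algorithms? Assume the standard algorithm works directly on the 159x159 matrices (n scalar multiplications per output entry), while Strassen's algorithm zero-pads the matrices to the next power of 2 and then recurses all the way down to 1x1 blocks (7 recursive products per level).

Matrix multiplication for 159x159 matrices:

Strassen's algorithm requires power-of-2 dimensions. Pad 159x159 to 256x256 (next power of 2).

Standard algorithm: 159^3 = 4019679 multiplications
Strassen's algorithm: 7^(log2(256)) = 7^8 = 5764801 multiplications
Difference: 4019679 - 5764801 = -1745122 (Strassen uses MORE here due to padding overhead — for small or just-over-power-of-2 n, padding can outweigh the per-level savings)

Standard: 4019679 multiplications (159^3). Strassen: 5764801 multiplications (7^8, after padding to 256x256). Strassen reduces 8 recursive multiplications to 7 at each level.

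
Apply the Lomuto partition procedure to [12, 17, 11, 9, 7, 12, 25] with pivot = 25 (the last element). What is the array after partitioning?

Lomuto partition with pivot = 25:

Initial array: [12, 17, 11, 9, 7, 12, 25]

arr[0]=12 <= 25: swap with position 0, array becomes [12, 17, 11, 9, 7, 12, 25]
arr[1]=17 <= 25: swap with position 1, array becomes [12, 17, 11, 9, 7, 12, 25]
arr[2]=11 <= 25: swap with position 2, array becomes [12, 17, 11, 9, 7, 12, 25]
arr[3]=9 <= 25: swap with position 3, array becomes [12, 17, 11, 9, 7, 12, 25]
arr[4]=7 <= 25: swap with position 4, array becomes [12, 17, 11, 9, 7, 12, 25]
arr[5]=12 <= 25: swap with position 5, array becomes [12, 17, 11, 9, 7, 12, 25]

Place pivot at position 6: [12, 17, 11, 9, 7, 12, 25]
Pivot position: 6

After partitioning with pivot 25, the array becomes [12, 17, 11, 9, 7, 12, 25]. The pivot is placed at index 6. All elements to the left of the pivot are <= 25, and all elements to the right are > 25.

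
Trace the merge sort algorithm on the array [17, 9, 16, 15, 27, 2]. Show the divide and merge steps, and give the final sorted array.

Merge sort trace:

Split: [17, 9, 16, 15, 27, 2] -> [17, 9, 16] and [15, 27, 2]
  Split: [17, 9, 16] -> [17] and [9, 16]
    Split: [9, 16] -> [9] and [16]
    Merge: [9] + [16] -> [9, 16]
  Merge: [17] + [9, 16] -> [9, 16, 17]
  Split: [15, 27, 2] -> [15] and [27, 2]
    Split: [27, 2] -> [27] and [2]
    Merge: [27] + [2] -> [2, 27]
  Merge: [15] + [2, 27] -> [2, 15, 27]
Merge: [9, 16, 17] + [2, 15, 27] -> [2, 9, 15, 16, 17, 27]

Final sorted array: [2, 9, 15, 16, 17, 27]

The merge sort proceeds by recursively splitting the array and merging sorted halves.
After all merges, the sorted array is [2, 9, 15, 16, 17, 27].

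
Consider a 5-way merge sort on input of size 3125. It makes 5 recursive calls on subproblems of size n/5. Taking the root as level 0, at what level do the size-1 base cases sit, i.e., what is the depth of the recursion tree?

For divide and conquer with division factor 5:

Problem sizes at each level:
Level 0: 3125
Level 1: 625
Level 2: 125
Level 3: 25
Level 4: 5
Level 5: 1

The root is level 0 and the size-1 base case is level 5 (the tree spans levels 0 through 5, i.e. 6 levels counting the root), so the depth is the number of divisions: log_5(3125) = 5

The recursion tree depth is log_5(3125) = 5. At each level, the problem size is divided by 5, so it takes 5 divisions to reduce to a base case of size 1. The algorithm makes 5 recursive calls at each level.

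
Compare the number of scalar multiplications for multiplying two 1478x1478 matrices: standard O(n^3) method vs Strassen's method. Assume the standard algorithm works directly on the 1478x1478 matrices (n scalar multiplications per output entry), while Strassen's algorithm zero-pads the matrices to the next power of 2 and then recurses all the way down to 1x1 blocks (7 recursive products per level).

Matrix multiplication for 1478x1478 matrices:

Strassen's algorithm requires power-of-2 dimensions. Pad 1478x1478 to 2048x2048 (next power of 2).

Standard algorithm: 1478^3 = 3228667352 multiplications
Strassen's algorithm: 7^(log2(2048)) = 7^11 = 1977326743 multiplications
Savings: 3228667352 - 1977326743 = 1251340609 multiplications

Standard: 3228667352 multiplications (1478^3). Strassen: 1977326743 multiplications (7^11, after padding to 2048x2048). Strassen reduces 8 recursive multiplications to 7 at each level.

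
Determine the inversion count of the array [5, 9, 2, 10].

Finding inversions in [5, 9, 2, 10]:

(0, 2): arr[0]=5 > arr[2]=2
(1, 2): arr[1]=9 > arr[2]=2

Total inversions: 2

The array has 2 inversion(s): (0,2), (1,2). Each pair (i,j) satisfies i < j and arr[i] > arr[j].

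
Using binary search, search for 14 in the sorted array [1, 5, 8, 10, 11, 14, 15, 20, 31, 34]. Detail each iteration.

Binary search for 14 in [1, 5, 8, 10, 11, 14, 15, 20, 31, 34]:

lo=0, hi=9, mid=4, arr[mid]=11 -> 11 < 14, search right half
lo=5, hi=9, mid=7, arr[mid]=20 -> 20 > 14, search left half
lo=5, hi=6, mid=5, arr[mid]=14 -> Found target at index 5!

Binary search finds 14 at index 5 after 3 comparisons. The search repeatedly halves the search space by comparing with the middle element.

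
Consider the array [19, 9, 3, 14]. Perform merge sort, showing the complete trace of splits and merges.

Merge sort trace:

Split: [19, 9, 3, 14] -> [19, 9] and [3, 14]
  Split: [19, 9] -> [19] and [9]
  Merge: [19] + [9] -> [9, 19]
  Split: [3, 14] -> [3] and [14]
  Merge: [3] + [14] -> [3, 14]
Merge: [9, 19] + [3, 14] -> [3, 9, 14, 19]

Final sorted array: [3, 9, 14, 19]

The merge sort proceeds by recursively splitting the array and merging sorted halves.
After all merges, the sorted array is [3, 9, 14, 19].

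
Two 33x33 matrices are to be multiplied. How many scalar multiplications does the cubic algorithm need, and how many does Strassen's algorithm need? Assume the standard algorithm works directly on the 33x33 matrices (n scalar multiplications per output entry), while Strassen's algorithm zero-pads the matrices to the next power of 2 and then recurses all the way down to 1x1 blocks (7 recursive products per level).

Matrix multiplication for 33x33 matrices:

Strassen's algorithm requires power-of-2 dimensions. Pad 33x33 to 64x64 (next power of 2).

Standard algorithm: 33^3 = 35937 multiplications
Strassen's algorithm: 7^(log2(64)) = 7^6 = 117649 multiplications
Difference: 35937 - 117649 = -81712 (Strassen uses MORE here due to padding overhead — for small or just-over-power-of-2 n, padding can outweigh the per-level savings)

Standard: 35937 multiplications (33^3). Strassen: 117649 multiplications (7^6, after padding to 64x64). Strassen reduces 8 recursive multiplications to 7 at each level.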